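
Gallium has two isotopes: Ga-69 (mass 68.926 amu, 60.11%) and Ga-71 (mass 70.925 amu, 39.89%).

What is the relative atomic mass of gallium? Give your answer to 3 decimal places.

Average mass = Σ (abundance × isotope mass) = 0.6011 × 68.926 + 0.3989 × 70.925
= 41.4314 + 28.2920 = 69.7234 amu

69.723 amu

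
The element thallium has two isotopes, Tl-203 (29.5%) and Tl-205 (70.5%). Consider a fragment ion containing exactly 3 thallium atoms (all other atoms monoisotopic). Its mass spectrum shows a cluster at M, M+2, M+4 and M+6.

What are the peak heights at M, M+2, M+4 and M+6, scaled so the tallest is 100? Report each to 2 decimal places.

Each Tl atom is independently Tl-203 (p = 0.295) or Tl-205 (q = 0.705); the cluster is the binomial expansion (p + q)^3.
P(M) = 0.295^3 = 0.025672
P(M+2) = 3 × 0.295^2 × 0.705^1 = 0.184058
P(M+4) = 3 × 0.295^1 × 0.705^2 = 0.439867
P(M+6) = 0.705^3 = 0.350403
The M+4 peak is largest (0.439867); scaling to 100 gives 5.84 : 41.84 : 100.00 : 79.66.

5.84 : 41.84 : 100.00 : 79.66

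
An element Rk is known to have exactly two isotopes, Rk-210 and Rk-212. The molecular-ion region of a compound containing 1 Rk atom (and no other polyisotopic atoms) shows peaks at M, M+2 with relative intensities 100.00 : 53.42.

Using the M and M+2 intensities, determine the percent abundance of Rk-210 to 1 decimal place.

65.2%

If p is the fraction of Rk that is Rk-210, then I(M+2)/I(M) = [C(1,1)·p^0·(1−p)] / p^1 = 1·(1−p)/p = 53.42/100.00 = 0.5342
(1−p)/p = 0.5342/1 = 0.5342  ⇒  p = 1/(1 + 0.5342) = 0.6518
Rk-210: 65.2%, Rk-212: 34.8%.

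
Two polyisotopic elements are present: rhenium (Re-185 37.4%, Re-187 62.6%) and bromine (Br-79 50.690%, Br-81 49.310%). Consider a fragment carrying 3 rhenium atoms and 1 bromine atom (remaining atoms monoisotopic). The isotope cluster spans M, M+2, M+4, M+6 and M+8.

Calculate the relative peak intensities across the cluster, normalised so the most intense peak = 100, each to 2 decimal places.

7.52 : 45.10 : 100.00 : 96.81 : 34.33

Rhenium pattern (n=3): 0.05231362 : 0.26268713 : 0.43968487 : 0.24531438
Bromine pattern (n=1): 0.5069 : 0.4931
Convolve the two distributions (both contribute in 2-u steps):
  M: 0.05231362×0.5069 = 0.026518
  M+2: 0.05231362×0.4931 + 0.26268713×0.5069 = 0.158952
  M+4: 0.26268713×0.4931 + 0.43968487×0.5069 = 0.352407
  M+6: 0.43968487×0.4931 + 0.24531438×0.5069 = 0.341158
  M+8: 0.24531438×0.4931 = 0.120965
Scale to base peak (0.352407) = 100: 7.52 : 45.10 : 100.00 : 96.81 : 34.33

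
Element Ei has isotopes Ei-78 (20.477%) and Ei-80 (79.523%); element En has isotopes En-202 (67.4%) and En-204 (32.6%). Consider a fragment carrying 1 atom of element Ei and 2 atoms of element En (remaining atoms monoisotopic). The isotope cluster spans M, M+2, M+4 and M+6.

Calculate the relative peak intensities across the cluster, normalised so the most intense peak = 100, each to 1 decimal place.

Element Ei pattern (n=1): 0.20477 : 0.79523
Element En pattern (n=2): 0.454276 : 0.439448 : 0.106276
Convolve the two distributions (both contribute in 2-u steps):
  M: 0.20477×0.454276 = 0.093022
  M+2: 0.20477×0.439448 + 0.79523×0.454276 = 0.451240
  M+4: 0.20477×0.106276 + 0.79523×0.439448 = 0.371224
  M+6: 0.79523×0.106276 = 0.084514
Scale to base peak (0.451240) = 100: 20.6 : 100.0 : 82.3 : 18.7

20.6 : 100.0 : 82.3 : 18.7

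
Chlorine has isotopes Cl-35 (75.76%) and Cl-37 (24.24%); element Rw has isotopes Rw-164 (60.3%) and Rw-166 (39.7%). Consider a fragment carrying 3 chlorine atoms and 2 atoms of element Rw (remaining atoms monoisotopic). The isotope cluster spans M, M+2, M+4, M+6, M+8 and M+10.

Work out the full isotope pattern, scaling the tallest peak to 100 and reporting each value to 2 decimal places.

Chlorine pattern (n=3): 0.4348304 : 0.41738208 : 0.13354464 : 0.01424288
Element Rw pattern (n=2): 0.363609 : 0.478782 : 0.157609
Convolve the two distributions (both contribute in 2-u steps):
  M: 0.4348304×0.363609 = 0.158108
  M+2: 0.4348304×0.478782 + 0.41738208×0.363609 = 0.359953
  M+4: 0.4348304×0.157609 + 0.41738208×0.478782 + 0.13354464×0.363609 = 0.316926
  M+6: 0.41738208×0.157609 + 0.13354464×0.478782 + 0.01424288×0.363609 = 0.134901
  M+8: 0.13354464×0.157609 + 0.01424288×0.478782 = 0.027867
  M+10: 0.01424288×0.157609 = 0.002245
Scale to base peak (0.359953) = 100: 43.92 : 100.00 : 88.05 : 37.48 : 7.74 : 0.62

43.92 : 100.00 : 88.05 : 37.48 : 7.74 : 0.62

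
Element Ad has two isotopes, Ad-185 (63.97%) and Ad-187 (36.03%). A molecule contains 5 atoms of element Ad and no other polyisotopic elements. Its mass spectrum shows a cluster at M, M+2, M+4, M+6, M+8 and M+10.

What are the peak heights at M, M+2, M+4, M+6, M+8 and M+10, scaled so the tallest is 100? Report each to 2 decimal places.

Expanding (0.6397 + 0.3603)^5:
P(M) = 0.6397^5 = 0.107123
P(M+2) = 5 × 0.6397^4 × 0.3603^1 = 0.301675
P(M+4) = 10 × 0.6397^3 × 0.3603^2 = 0.339827
P(M+6) = 10 × 0.6397^2 × 0.3603^3 = 0.191402
P(M+8) = 5 × 0.6397^1 × 0.3603^4 = 0.053902
P(M+10) = 0.3603^5 = 0.006072
The M+4 peak is largest (0.339827); scaling to 100 gives 31.52 : 88.77 : 100.00 : 56.32 : 15.86 : 1.79.

31.52 : 88.77 : 100.00 : 56.32 : 15.86 : 1.79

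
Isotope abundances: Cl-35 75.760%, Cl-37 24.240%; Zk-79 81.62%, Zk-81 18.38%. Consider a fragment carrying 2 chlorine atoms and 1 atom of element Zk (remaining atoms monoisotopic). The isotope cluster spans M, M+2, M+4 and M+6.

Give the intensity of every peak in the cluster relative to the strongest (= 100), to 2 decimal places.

Chlorine pattern (n=2): 0.57395776 : 0.36728448 : 0.05875776
Element Zk pattern (n=1): 0.8162 : 0.1838
Convolve the two distributions (both contribute in 2-u steps):
  M: 0.57395776×0.8162 = 0.468464
  M+2: 0.57395776×0.1838 + 0.36728448×0.8162 = 0.405271
  M+4: 0.36728448×0.1838 + 0.05875776×0.8162 = 0.115465
  M+6: 0.05875776×0.1838 = 0.010800
Scale to base peak (0.468464) = 100: 100.00 : 86.51 : 24.65 : 2.31

100.00 : 86.51 : 24.65 : 2.31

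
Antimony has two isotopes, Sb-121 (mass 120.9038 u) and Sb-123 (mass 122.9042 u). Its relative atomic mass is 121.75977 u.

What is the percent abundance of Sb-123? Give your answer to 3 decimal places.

42.790%

Let x be the fractional abundance of Sb-121; then Sb-123 has abundance 1 − x.
120.9038·x + 122.9042·(1 − x) = 121.75977
(120.9038 − 122.9042)·x = 121.75977 − 122.9042
x = -1.14443 / -2.0004 = 0.57210 → 57.210% Sb-121, 42.790% Sb-123.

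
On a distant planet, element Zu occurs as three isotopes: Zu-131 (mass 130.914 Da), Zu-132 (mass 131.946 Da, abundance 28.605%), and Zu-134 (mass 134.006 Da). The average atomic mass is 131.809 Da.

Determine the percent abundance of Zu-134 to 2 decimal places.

Let x and y be the fractions of Zu-131 and Zu-134. Then x + y = 1 − 0.28605 = 0.71395 and 130.914x + 134.006y = 131.809 − 0.28605×131.946 = 94.0658467.
Substituting: 130.914x + 134.006(0.71395 − x) = 94.0658467
(130.914 − 134.006)x = -1.607737  ⇒  x = 0.51997, y = 0.19398
Zu-131: 52.00%, Zu-134: 19.40%.

19.40%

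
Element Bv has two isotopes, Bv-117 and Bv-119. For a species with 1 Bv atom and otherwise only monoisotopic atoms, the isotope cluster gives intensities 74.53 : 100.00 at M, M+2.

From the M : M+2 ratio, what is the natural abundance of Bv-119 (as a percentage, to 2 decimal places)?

If p is the fraction of Bv that is Bv-117, then I(M+2)/I(M) = [C(1,1)·p^0·(1−p)] / p^1 = 1·(1−p)/p = 100.00/74.53 = 1.3417
(1−p)/p = 1.3417/1 = 1.3417  ⇒  p = 1/(1 + 1.3417) = 0.4270
Bv-117: 42.70%, Bv-119: 57.30%.

57.30%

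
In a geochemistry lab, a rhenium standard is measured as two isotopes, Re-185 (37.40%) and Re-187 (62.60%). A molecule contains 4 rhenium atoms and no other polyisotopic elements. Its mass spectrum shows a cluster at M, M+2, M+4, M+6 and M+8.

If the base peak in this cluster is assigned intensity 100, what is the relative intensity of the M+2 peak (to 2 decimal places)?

Term probabilities: M 0.0196, M+2 0.1310, M+4 0.3289, M+6 0.3670, M+8 0.1536. Base peak = M+6.
P(M+6) = C(4,3) × 0.3740^1 × 0.6260^3 = 4 × 0.3740 × 0.24531438 = 0.366990 (base)
P(M+2) = C(4,1) × 0.3740^3 × 0.6260^1 = 4 × 0.05231362 × 0.6260 = 0.130993
Relative intensity = 0.130993 / 0.366990 × 100 = 35.69

35.69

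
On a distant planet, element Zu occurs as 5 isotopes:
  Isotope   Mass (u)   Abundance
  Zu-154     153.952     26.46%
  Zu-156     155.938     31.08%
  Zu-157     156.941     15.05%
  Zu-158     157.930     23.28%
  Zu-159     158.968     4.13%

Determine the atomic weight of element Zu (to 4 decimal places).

156.1523 u

Weight each isotope mass by its fractional abundance: 0.2646 × 153.952 + 0.3108 × 155.938 + 0.1505 × 156.941 + 0.2328 × 157.930 + 0.0413 × 158.968
= 40.73570 + 48.46553 + 23.61962 + 36.76610 + 6.56538 = 156.15233 u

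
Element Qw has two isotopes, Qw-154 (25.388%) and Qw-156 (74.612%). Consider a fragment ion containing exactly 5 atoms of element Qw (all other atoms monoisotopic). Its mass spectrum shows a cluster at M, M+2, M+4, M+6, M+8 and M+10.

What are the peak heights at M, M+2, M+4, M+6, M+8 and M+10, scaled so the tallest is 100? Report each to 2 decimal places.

The 5 Qw atoms are independent, so intensities follow the terms of (0.25388 + 0.74612)^5.
P(M) = 0.25388^5 = 0.001055
P(M+2) = 5 × 0.25388^4 × 0.74612^1 = 0.015499
P(M+4) = 10 × 0.25388^3 × 0.74612^2 = 0.091097
P(M+6) = 10 × 0.25388^2 × 0.74612^3 = 0.267721
P(M+8) = 5 × 0.25388^1 × 0.74612^4 = 0.393399
P(M+10) = 0.74612^5 = 0.231230
The M+8 peak is largest (0.393399); scaling to 100 gives 0.27 : 3.94 : 23.16 : 68.05 : 100.00 : 58.78.

0.27 : 3.94 : 23.16 : 68.05 : 100.00 : 58.78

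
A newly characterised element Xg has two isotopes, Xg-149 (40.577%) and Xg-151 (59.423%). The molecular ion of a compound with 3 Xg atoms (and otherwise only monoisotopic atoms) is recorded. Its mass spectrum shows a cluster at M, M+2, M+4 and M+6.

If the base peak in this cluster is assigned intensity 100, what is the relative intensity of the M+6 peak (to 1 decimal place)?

Binomial terms of (0.40577 + 0.59423)^3: M 0.0668, M+2 0.2935, M+4 0.4298, M+6 0.2098 → M+4 is the base peak.
P(M+4) = C(3,2) × 0.40577^1 × 0.59423^2 = 3 × 0.40577 × 0.35310929 = 0.429843 (base)
P(M+6) = C(3,3) × 0.40577^0 × 0.59423^3 = 1 × 1.0000 × 0.20982814 = 0.209828
Relative intensity = 0.209828 / 0.429843 × 100 = 48.8

48.8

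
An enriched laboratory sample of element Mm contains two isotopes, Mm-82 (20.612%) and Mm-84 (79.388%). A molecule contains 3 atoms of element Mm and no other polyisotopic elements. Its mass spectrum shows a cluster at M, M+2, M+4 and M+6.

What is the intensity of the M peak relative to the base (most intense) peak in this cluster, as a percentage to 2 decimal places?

1.75%

Binomial terms of (0.20612 + 0.79388)^3: M 0.0088, M+2 0.1012, M+4 0.3897, M+6 0.5003 → M+6 is the base peak.
P(M+6) = C(3,3) × 0.20612^0 × 0.79388^3 = 1 × 1.0000 × 0.50033926 = 0.500339 (base)
P(M) = C(3,0) × 0.20612^3 × 0.79388^0 = 1 × 0.0087571 × 1.0000 = 0.008757
Relative intensity = 0.008757 / 0.500339 × 100 = 1.75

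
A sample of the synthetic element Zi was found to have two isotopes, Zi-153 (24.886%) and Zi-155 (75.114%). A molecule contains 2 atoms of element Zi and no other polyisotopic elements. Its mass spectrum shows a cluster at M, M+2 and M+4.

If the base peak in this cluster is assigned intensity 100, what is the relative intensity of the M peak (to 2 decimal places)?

Term probabilities: M 0.0619, M+2 0.3739, M+4 0.5642. Base peak = M+4.
P(M+4) = C(2,2) × 0.24886^0 × 0.75114^2 = 1 × 1.0000 × 0.5642113 = 0.564211 (base)
P(M) = C(2,0) × 0.24886^2 × 0.75114^0 = 1 × 0.0619313 × 1.0000 = 0.061931
Relative intensity = 0.061931 / 0.564211 × 100 = 10.98

10.98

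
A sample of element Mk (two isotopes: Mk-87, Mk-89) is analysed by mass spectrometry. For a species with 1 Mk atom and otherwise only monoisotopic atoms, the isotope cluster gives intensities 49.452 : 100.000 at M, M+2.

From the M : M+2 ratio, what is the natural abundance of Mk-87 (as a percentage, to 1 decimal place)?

33.1%

If p is the fraction of Mk that is Mk-87, then I(M+2)/I(M) = [C(1,1)·p^0·(1−p)] / p^1 = 1·(1−p)/p = 100.000/49.452 = 2.0222
(1−p)/p = 2.0222/1 = 2.0222  ⇒  p = 1/(1 + 2.0222) = 0.3309
Mk-87: 33.1%, Mk-89: 66.9%.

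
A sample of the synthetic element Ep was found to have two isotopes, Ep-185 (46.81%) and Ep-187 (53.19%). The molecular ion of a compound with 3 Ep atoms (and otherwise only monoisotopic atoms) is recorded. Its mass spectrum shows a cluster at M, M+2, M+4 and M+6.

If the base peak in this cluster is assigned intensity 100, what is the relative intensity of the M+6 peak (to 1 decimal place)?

37.9

Term probabilities: M 0.1026, M+2 0.3496, M+4 0.3973, M+6 0.1505. Base peak = M+4.
P(M+4) = C(3,2) × 0.4681^1 × 0.5319^2 = 3 × 0.4681 × 0.28291761 = 0.397301 (base)
P(M+6) = C(3,3) × 0.4681^0 × 0.5319^3 = 1 × 1.0000 × 0.15048388 = 0.150484
Relative intensity = 0.150484 / 0.397301 × 100 = 37.9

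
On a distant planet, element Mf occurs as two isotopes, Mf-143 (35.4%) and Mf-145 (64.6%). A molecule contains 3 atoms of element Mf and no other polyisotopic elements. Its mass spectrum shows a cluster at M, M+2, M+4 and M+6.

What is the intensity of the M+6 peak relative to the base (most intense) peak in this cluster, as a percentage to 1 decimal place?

(0.354 + 0.646)^3 gives M 0.0444, M+2 0.2429, M+4 0.4432, M+6 0.2696; the largest is M+4.
P(M+4) = C(3,2) × 0.354^1 × 0.646^2 = 3 × 0.3540 × 0.417316 = 0.443190 (base)
P(M+6) = C(3,3) × 0.354^0 × 0.646^3 = 1 × 1.0000 × 0.26958614 = 0.269586
Relative intensity = 0.269586 / 0.443190 × 100 = 60.8

60.8%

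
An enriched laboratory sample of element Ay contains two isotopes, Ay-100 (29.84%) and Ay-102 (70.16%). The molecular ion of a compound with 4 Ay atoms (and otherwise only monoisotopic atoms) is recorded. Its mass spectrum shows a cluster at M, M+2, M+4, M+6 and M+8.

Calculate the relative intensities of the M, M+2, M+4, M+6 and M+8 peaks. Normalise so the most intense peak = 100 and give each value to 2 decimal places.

Each Ay atom is independently Ay-100 (p = 0.2984) or Ay-102 (q = 0.7016); the cluster is the binomial expansion (p + q)^4.
P(M) = 0.2984^4 = 0.007929
P(M+2) = 4 × 0.2984^3 × 0.7016^1 = 0.074567
P(M+4) = 6 × 0.2984^2 × 0.7016^2 = 0.262983
P(M+6) = 4 × 0.2984^1 × 0.7016^3 = 0.412219
P(M+8) = 0.7016^4 = 0.242303
The M+6 peak is largest (0.412219); scaling to 100 gives 1.92 : 18.09 : 63.80 : 100.00 : 58.78.

1.92 : 18.09 : 63.80 : 100.00 : 58.78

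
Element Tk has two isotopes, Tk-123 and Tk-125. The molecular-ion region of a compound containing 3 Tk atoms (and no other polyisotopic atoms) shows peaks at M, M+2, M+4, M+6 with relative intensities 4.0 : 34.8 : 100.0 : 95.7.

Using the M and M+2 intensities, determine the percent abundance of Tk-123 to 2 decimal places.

If p is the fraction of Tk that is Tk-123, then I(M+2)/I(M) = [C(3,1)·p^2·(1−p)] / p^3 = 3·(1−p)/p = 34.8/4.0 = 8.7000
(1−p)/p = 8.7000/3 = 2.9000  ⇒  p = 1/(1 + 2.9000) = 0.2564
Tk-123: 25.64%, Tk-125: 74.36%.

25.64%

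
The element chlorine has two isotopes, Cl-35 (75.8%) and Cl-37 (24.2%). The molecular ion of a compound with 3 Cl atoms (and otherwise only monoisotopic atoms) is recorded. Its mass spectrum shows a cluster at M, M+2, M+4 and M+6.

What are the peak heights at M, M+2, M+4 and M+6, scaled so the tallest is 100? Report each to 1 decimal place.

100.0 : 95.8 : 30.6 : 3.3

Each Cl atom is independently Cl-35 (p = 0.758) or Cl-37 (q = 0.242); the cluster is the binomial expansion (p + q)^3.
P(M) = 0.758^3 = 0.435520
P(M+2) = 3 × 0.758^2 × 0.242^1 = 0.417133
P(M+4) = 3 × 0.758^1 × 0.242^2 = 0.133175
P(M+6) = 0.242^3 = 0.014172
The M peak is largest (0.435520); scaling to 100 gives 100.0 : 95.8 : 30.6 : 3.3.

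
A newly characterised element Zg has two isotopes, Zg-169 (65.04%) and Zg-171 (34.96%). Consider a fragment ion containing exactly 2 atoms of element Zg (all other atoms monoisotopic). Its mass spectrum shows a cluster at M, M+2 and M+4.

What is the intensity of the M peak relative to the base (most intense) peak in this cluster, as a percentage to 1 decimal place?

93.0%

Term probabilities: M 0.4230, M+2 0.4548, M+4 0.1222. Base peak = M+2.
P(M+2) = C(2,1) × 0.6504^1 × 0.3496^1 = 2 × 0.6504 × 0.3496 = 0.454760 (base)
P(M) = C(2,0) × 0.6504^2 × 0.3496^0 = 1 × 0.42302016 × 1.0000 = 0.423020
Relative intensity = 0.423020 / 0.454760 × 100 = 93.0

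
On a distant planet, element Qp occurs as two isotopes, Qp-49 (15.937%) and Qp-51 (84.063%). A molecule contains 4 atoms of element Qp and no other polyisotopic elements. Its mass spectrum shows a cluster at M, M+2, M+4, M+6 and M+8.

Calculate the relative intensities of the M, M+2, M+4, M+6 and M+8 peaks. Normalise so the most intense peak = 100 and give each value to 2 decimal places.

Expanding (0.15937 + 0.84063)^4:
P(M) = 0.15937^4 = 0.000645
P(M+2) = 4 × 0.15937^3 × 0.84063^1 = 0.013611
P(M+4) = 6 × 0.15937^2 × 0.84063^2 = 0.107690
P(M+6) = 4 × 0.15937^1 × 0.84063^3 = 0.378688
P(M+8) = 0.84063^4 = 0.499367
The M+8 peak is largest (0.499367); scaling to 100 gives 0.13 : 2.73 : 21.57 : 75.83 : 100.00.

0.13 : 2.73 : 21.57 : 75.83 : 100.00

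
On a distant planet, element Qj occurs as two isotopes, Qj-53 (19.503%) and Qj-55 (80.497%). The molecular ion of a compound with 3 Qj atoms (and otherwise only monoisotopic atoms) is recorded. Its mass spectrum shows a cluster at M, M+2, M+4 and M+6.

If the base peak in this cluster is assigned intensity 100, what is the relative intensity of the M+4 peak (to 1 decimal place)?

(0.19503 + 0.80497)^3 gives M 0.0074, M+2 0.0919, M+4 0.3791, M+6 0.5216; the largest is M+6.
P(M+6) = C(3,3) × 0.19503^0 × 0.80497^3 = 1 × 1.0000 × 0.5216018 = 0.521602 (base)
P(M+4) = C(3,2) × 0.19503^1 × 0.80497^2 = 3 × 0.19503 × 0.6479767 = 0.379125
Relative intensity = 0.379125 / 0.521602 × 100 = 72.7

72.7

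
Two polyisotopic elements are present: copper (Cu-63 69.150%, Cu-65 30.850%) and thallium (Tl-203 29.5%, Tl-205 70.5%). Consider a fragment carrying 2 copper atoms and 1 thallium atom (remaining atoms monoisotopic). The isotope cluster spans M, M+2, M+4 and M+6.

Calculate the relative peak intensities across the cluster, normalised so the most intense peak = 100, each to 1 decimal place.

Copper pattern (n=2): 0.47817225 : 0.4266555 : 0.09517225
Thallium pattern (n=1): 0.2950 : 0.7050
Convolve the two distributions (both contribute in 2-u steps):
  M: 0.47817225×0.2950 = 0.141061
  M+2: 0.47817225×0.7050 + 0.4266555×0.2950 = 0.462975
  M+4: 0.4266555×0.7050 + 0.09517225×0.2950 = 0.328868
  M+6: 0.09517225×0.7050 = 0.067096
Scale to base peak (0.462975) = 100: 30.5 : 100.0 : 71.0 : 14.5

30.5 : 100.0 : 71.0 : 14.5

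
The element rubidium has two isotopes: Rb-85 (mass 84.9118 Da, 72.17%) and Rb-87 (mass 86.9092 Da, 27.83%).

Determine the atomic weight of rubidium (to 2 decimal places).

Ar = Σ fᵢ·mᵢ = 0.7217 × 84.9118 + 0.2783 × 86.9092
= 61.28085 + 24.18683 = 85.46768 Da

85.47 Da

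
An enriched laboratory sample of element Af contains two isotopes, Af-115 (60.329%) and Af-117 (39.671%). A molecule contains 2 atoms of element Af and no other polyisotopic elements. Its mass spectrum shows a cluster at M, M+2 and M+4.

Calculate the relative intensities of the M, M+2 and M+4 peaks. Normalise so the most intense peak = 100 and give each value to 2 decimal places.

Expanding (0.60329 + 0.39671)^2:
P(M) = 0.60329^2 = 0.363959
P(M+2) = 2 × 0.60329^1 × 0.39671^1 = 0.478662
P(M+4) = 0.39671^2 = 0.157379
The M+2 peak is largest (0.478662); scaling to 100 gives 76.04 : 100.00 : 32.88.

76.04 : 100.00 : 32.88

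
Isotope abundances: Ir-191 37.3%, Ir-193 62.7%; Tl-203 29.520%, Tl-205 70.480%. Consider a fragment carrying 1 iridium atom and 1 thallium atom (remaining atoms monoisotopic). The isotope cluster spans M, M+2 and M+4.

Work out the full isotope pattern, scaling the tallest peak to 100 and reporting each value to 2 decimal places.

Iridium pattern (n=1): 0.3730 : 0.6270
Thallium pattern (n=1): 0.2952 : 0.7048
Convolve the two distributions (both contribute in 2-u steps):
  M: 0.3730×0.2952 = 0.110110
  M+2: 0.3730×0.7048 + 0.6270×0.2952 = 0.447981
  M+4: 0.6270×0.7048 = 0.441910
Scale to base peak (0.447981) = 100: 24.58 : 100.00 : 98.64

24.58 : 100.00 : 98.64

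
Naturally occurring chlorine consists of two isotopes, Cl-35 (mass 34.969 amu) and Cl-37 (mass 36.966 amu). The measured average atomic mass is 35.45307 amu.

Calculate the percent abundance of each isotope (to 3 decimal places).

Writing the weighted mean with unknown fraction x of Cl-35:
34.969·x + 36.966·(1 − x) = 35.45307
(34.969 − 36.966)·x = 35.45307 − 36.966
x = -1.51293 / -1.997 = 0.75760 → 75.760% Cl-35, 24.240% Cl-37.

Cl-35: 75.760%, Cl-37: 24.240%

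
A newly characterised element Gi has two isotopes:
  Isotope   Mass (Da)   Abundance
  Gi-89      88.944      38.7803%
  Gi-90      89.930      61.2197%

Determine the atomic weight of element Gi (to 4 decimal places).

89.5476 Da

Ar = Σ fᵢ·mᵢ = 0.387803 × 88.944 + 0.612197 × 89.930
= 34.49275 + 55.05488 = 89.54763 Da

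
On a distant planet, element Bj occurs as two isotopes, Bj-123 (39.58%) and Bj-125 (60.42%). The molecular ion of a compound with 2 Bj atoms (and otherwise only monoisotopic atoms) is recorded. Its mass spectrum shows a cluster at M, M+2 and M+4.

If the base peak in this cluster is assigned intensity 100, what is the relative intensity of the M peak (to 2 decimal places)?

32.75

Term probabilities: M 0.1567, M+2 0.4783, M+4 0.3651. Base peak = M+2.
P(M+2) = C(2,1) × 0.3958^1 × 0.6042^1 = 2 × 0.3958 × 0.6042 = 0.478285 (base)
P(M) = C(2,0) × 0.3958^2 × 0.6042^0 = 1 × 0.15665764 × 1.0000 = 0.156658
Relative intensity = 0.156658 / 0.478285 × 100 = 32.75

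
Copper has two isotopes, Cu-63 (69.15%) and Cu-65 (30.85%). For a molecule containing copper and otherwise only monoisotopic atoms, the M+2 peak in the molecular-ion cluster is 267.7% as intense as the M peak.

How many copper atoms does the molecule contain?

The M+2/M ratio from n Cu atoms is n · q/p = n · 0.3085/0.6915.
n = 2.677 × 0.6915/0.3085 = 6.00 ≈ 6

6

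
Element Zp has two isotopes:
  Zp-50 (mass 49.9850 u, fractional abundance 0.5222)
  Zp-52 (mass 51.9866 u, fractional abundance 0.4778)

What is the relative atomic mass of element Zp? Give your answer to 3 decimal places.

Average mass = Σ (abundance × isotope mass) = 0.5222 × 49.9850 + 0.4778 × 51.9866
= 26.10217 + 24.83920 = 50.94137 u

50.941 u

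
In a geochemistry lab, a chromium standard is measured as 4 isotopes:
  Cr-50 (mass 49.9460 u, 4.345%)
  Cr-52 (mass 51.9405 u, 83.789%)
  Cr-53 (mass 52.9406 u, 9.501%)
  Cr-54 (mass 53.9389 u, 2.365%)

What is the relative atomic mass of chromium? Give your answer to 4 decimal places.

51.9961 u

Weight each isotope mass by its fractional abundance: 0.04345 × 49.9460 + 0.83789 × 51.9405 + 0.09501 × 52.9406 + 0.02365 × 53.9389
= 2.17015 + 43.52043 + 5.02989 + 1.27565 = 51.99612 u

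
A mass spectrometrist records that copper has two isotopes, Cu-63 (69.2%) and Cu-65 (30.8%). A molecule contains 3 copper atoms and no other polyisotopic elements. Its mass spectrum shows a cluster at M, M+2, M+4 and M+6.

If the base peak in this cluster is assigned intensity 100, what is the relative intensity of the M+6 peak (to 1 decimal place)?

(0.692 + 0.308)^3 gives M 0.3314, M+2 0.4425, M+4 0.1969, M+6 0.0292; the largest is M+2.
P(M+2) = C(3,1) × 0.692^2 × 0.308^1 = 3 × 0.478864 × 0.3080 = 0.442470 (base)
P(M+6) = C(3,3) × 0.692^0 × 0.308^3 = 1 × 1.0000 × 0.02921811 = 0.029218
Relative intensity = 0.029218 / 0.442470 × 100 = 6.6

6.6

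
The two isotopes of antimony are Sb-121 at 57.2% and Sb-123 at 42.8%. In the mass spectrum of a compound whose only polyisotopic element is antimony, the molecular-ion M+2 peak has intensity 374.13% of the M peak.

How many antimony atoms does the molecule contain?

5

The M+2/M ratio from n Sb atoms is n · q/p = n · 0.428/0.572.
n = 3.7413 × 0.572/0.428 = 5.00 ≈ 5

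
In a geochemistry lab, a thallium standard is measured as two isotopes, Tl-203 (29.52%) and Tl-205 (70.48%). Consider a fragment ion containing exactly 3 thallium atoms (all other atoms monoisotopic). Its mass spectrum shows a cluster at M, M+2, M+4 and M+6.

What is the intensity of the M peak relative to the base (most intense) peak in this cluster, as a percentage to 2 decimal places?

5.85%

(0.2952 + 0.7048)^3 gives M 0.0257, M+2 0.1843, M+4 0.4399, M+6 0.3501; the largest is M+4.
P(M+4) = C(3,2) × 0.2952^1 × 0.7048^2 = 3 × 0.2952 × 0.49674304 = 0.439916 (base)
P(M) = C(3,0) × 0.2952^3 × 0.7048^0 = 1 × 0.02572463 × 1.0000 = 0.025725
Relative intensity = 0.025725 / 0.439916 × 100 = 5.85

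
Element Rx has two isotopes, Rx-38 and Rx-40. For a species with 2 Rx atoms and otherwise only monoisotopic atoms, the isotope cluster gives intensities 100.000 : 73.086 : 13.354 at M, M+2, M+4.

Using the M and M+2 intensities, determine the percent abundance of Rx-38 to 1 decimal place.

If p is the fraction of Rx that is Rx-38, then I(M+2)/I(M) = [C(2,1)·p^1·(1−p)] / p^2 = 2·(1−p)/p = 73.086/100.000 = 0.7309
(1−p)/p = 0.7309/2 = 0.3654  ⇒  p = 1/(1 + 0.3654) = 0.7324
Rx-38: 73.2%, Rx-40: 26.8%.

73.2%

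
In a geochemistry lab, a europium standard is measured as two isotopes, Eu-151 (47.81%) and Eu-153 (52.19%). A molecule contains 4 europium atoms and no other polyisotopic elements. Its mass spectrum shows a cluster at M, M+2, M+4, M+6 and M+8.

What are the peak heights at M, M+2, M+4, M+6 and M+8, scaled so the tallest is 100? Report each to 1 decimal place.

Each Eu atom is independently Eu-151 (p = 0.4781) or Eu-153 (q = 0.5219); the cluster is the binomial expansion (p + q)^4.
P(M) = 0.4781^4 = 0.052249
P(M+2) = 4 × 0.4781^3 × 0.5219^1 = 0.228141
P(M+4) = 6 × 0.4781^2 × 0.5219^2 = 0.373563
P(M+6) = 4 × 0.4781^1 × 0.5219^3 = 0.271857
P(M+8) = 0.5219^4 = 0.074191
The M+4 peak is largest (0.373563); scaling to 100 gives 14.0 : 61.1 : 100.0 : 72.8 : 19.9.

14.0 : 61.1 : 100.0 : 72.8 : 19.9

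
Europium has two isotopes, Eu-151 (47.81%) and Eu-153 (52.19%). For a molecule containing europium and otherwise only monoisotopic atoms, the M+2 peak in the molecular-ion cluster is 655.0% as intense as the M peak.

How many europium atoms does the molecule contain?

6

For n independent Eu atoms, I(M+2)/I(M) = n · (abundance Eu-153) / (abundance Eu-151) = n · 0.5219/0.4781.
n = 6.550 × 0.4781/0.5219 = 6.00 ≈ 6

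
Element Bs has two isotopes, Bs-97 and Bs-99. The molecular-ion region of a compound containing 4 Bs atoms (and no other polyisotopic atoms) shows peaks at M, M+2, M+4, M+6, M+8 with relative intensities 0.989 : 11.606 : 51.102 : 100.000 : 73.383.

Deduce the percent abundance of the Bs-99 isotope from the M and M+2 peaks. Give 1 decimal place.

74.6%

If p is the fraction of Bs that is Bs-97, then I(M+2)/I(M) = [C(4,1)·p^3·(1−p)] / p^4 = 4·(1−p)/p = 11.606/0.989 = 11.7351
(1−p)/p = 11.7351/4 = 2.9338  ⇒  p = 1/(1 + 2.9338) = 0.2542
Bs-97: 25.4%, Bs-99: 74.6%.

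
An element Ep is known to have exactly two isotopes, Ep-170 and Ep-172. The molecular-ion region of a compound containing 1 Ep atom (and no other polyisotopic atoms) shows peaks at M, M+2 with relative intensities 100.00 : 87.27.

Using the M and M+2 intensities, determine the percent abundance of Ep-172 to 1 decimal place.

If p is the fraction of Ep that is Ep-170, then I(M+2)/I(M) = [C(1,1)·p^0·(1−p)] / p^1 = 1·(1−p)/p = 87.27/100.00 = 0.8727
(1−p)/p = 0.8727/1 = 0.8727  ⇒  p = 1/(1 + 0.8727) = 0.5340
Ep-170: 53.4%, Ep-172: 46.6%.

46.6%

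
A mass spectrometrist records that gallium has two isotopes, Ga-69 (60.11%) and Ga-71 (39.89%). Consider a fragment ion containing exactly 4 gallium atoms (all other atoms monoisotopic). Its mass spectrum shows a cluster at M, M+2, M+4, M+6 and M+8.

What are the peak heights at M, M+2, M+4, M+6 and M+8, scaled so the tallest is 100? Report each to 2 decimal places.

Expanding (0.6011 + 0.3989)^4:
P(M) = 0.6011^4 = 0.130553
P(M+2) = 4 × 0.6011^3 × 0.3989^1 = 0.346549
P(M+4) = 6 × 0.6011^2 × 0.3989^2 = 0.344963
P(M+6) = 4 × 0.6011^1 × 0.3989^3 = 0.152616
P(M+8) = 0.3989^4 = 0.025320
The M+2 peak is largest (0.346549); scaling to 100 gives 37.67 : 100.00 : 99.54 : 44.04 : 7.31.

37.67 : 100.00 : 99.54 : 44.04 : 7.31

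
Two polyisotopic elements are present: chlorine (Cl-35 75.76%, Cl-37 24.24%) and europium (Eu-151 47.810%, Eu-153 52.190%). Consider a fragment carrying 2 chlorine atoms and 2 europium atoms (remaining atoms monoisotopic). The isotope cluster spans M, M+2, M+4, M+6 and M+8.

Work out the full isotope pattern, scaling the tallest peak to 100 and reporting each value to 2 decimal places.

Chlorine pattern (n=2): 0.57395776 : 0.36728448 : 0.05875776
Europium pattern (n=2): 0.22857961 : 0.49904078 : 0.27237961
Convolve the two distributions (both contribute in 2-u steps):
  M: 0.57395776×0.22857961 = 0.131195
  M+2: 0.57395776×0.49904078 + 0.36728448×0.22857961 = 0.370382
  M+4: 0.57395776×0.27237961 + 0.36728448×0.49904078 + 0.05875776×0.22857961 = 0.353055
  M+6: 0.36728448×0.27237961 + 0.05875776×0.49904078 = 0.129363
  M+8: 0.05875776×0.27237961 = 0.016004
Scale to base peak (0.370382) = 100: 35.42 : 100.00 : 95.32 : 34.93 : 4.32

35.42 : 100.00 : 95.32 : 34.93 : 4.32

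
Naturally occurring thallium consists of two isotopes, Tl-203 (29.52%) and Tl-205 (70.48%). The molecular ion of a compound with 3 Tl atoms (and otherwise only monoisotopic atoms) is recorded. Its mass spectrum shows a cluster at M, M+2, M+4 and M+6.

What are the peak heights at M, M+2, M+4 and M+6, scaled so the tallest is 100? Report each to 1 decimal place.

The 3 Tl atoms are independent, so intensities follow the terms of (0.2952 + 0.7048)^3.
P(M) = 0.2952^3 = 0.025725
P(M+2) = 3 × 0.2952^2 × 0.7048^1 = 0.184255
P(M+4) = 3 × 0.2952^1 × 0.7048^2 = 0.439916
P(M+6) = 0.7048^3 = 0.350104
The M+4 peak is largest (0.439916); scaling to 100 gives 5.8 : 41.9 : 100.0 : 79.6.

5.8 : 41.9 : 100.0 : 79.6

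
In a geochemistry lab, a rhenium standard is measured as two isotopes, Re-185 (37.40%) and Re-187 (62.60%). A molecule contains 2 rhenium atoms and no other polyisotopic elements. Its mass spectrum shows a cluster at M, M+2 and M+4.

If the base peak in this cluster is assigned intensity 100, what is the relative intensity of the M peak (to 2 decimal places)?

(0.3740 + 0.6260)^2 gives M 0.1399, M+2 0.4682, M+4 0.3919; the largest is M+2.
P(M+2) = C(2,1) × 0.3740^1 × 0.6260^1 = 2 × 0.3740 × 0.6260 = 0.468248 (base)
P(M) = C(2,0) × 0.3740^2 × 0.6260^0 = 1 × 0.139876 × 1.0000 = 0.139876
Relative intensity = 0.139876 / 0.468248 × 100 = 29.87

29.87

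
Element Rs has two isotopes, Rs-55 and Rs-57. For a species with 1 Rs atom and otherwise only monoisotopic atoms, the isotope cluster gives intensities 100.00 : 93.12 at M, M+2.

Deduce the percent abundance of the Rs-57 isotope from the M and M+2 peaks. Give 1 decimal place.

48.2%

If p is the fraction of Rs that is Rs-55, then I(M+2)/I(M) = [C(1,1)·p^0·(1−p)] / p^1 = 1·(1−p)/p = 93.12/100.00 = 0.9312
(1−p)/p = 0.9312/1 = 0.9312  ⇒  p = 1/(1 + 0.9312) = 0.5178
Rs-55: 51.8%, Rs-57: 48.2%.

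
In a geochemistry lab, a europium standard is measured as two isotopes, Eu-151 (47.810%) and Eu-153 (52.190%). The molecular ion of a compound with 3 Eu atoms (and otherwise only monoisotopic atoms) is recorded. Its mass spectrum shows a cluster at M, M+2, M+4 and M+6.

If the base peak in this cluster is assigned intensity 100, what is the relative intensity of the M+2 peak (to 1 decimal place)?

Term probabilities: M 0.1093, M+2 0.3579, M+4 0.3907, M+6 0.1422. Base peak = M+4.
P(M+4) = C(3,2) × 0.47810^1 × 0.52190^2 = 3 × 0.4781 × 0.27237961 = 0.390674 (base)
P(M+2) = C(3,1) × 0.47810^2 × 0.52190^1 = 3 × 0.22857961 × 0.5219 = 0.357887
Relative intensity = 0.357887 / 0.390674 × 100 = 91.6

91.6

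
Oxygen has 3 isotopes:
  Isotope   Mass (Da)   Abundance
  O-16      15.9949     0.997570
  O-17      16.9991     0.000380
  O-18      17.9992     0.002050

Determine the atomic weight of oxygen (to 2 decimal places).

Average mass = Σ (abundance × isotope mass) = 0.997570 × 15.9949 + 0.000380 × 16.9991 + 0.002050 × 17.9992
= 15.95603 + 0.00646 + 0.03690 = 15.99939 Da

16.00 Da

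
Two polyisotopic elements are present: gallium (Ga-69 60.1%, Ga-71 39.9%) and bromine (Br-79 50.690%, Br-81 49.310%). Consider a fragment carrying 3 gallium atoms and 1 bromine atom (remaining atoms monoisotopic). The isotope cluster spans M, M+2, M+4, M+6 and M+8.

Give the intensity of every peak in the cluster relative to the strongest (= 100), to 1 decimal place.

30.7 : 90.9 : 100.0 : 48.4 : 8.7

Gallium pattern (n=3): 0.2170818 : 0.4323576 : 0.2870394 : 0.0635212
Bromine pattern (n=1): 0.5069 : 0.4931
Convolve the two distributions (both contribute in 2-u steps):
  M: 0.2170818×0.5069 = 0.110039
  M+2: 0.2170818×0.4931 + 0.4323576×0.5069 = 0.326205
  M+4: 0.4323576×0.4931 + 0.2870394×0.5069 = 0.358696
  M+6: 0.2870394×0.4931 + 0.0635212×0.5069 = 0.173738
  M+8: 0.0635212×0.4931 = 0.031322
Scale to base peak (0.358696) = 100: 30.7 : 90.9 : 100.0 : 48.4 : 8.7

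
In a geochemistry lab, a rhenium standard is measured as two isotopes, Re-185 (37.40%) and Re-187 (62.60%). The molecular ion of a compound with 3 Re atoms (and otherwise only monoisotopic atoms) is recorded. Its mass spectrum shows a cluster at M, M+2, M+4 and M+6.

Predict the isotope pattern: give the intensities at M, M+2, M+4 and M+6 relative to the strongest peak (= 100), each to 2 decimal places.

11.90 : 59.74 : 100.00 : 55.79

The 3 Re atoms are independent, so intensities follow the terms of (0.3740 + 0.6260)^3.
P(M) = 0.3740^3 = 0.052314
P(M+2) = 3 × 0.3740^2 × 0.6260^1 = 0.262687
P(M+4) = 3 × 0.3740^1 × 0.6260^2 = 0.439685
P(M+6) = 0.6260^3 = 0.245314
The M+4 peak is largest (0.439685); scaling to 100 gives 11.90 : 59.74 : 100.00 : 55.79.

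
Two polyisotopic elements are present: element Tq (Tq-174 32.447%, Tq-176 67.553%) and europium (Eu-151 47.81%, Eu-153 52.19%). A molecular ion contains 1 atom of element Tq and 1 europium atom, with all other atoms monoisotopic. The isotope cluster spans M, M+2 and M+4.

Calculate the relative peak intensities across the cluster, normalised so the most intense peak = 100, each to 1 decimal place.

31.5 : 100.0 : 71.6

Element Tq pattern (n=1): 0.32447 : 0.67553
Europium pattern (n=1): 0.4781 : 0.5219
Convolve the two distributions (both contribute in 2-u steps):
  M: 0.32447×0.4781 = 0.155129
  M+2: 0.32447×0.5219 + 0.67553×0.4781 = 0.492312
  M+4: 0.67553×0.5219 = 0.352559
Scale to base peak (0.492312) = 100: 31.5 : 100.0 : 71.6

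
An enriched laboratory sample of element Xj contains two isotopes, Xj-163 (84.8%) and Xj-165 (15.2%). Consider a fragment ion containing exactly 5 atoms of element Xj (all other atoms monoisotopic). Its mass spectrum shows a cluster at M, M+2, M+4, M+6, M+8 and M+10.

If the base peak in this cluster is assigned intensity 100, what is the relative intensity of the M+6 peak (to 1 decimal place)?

5.8

Binomial terms of (0.848 + 0.152)^5: M 0.4385, M+2 0.3930, M+4 0.1409, M+6 0.0253, M+8 0.0023, M+10 0.0001 → M is the base peak.
P(M) = C(5,0) × 0.848^5 × 0.152^0 = 1 × 0.43850976 × 1.0000 = 0.438510 (base)
P(M+6) = C(5,3) × 0.848^2 × 0.152^3 = 10 × 0.719104 × 0.00351181 = 0.025254
Relative intensity = 0.025254 / 0.438510 × 100 = 5.8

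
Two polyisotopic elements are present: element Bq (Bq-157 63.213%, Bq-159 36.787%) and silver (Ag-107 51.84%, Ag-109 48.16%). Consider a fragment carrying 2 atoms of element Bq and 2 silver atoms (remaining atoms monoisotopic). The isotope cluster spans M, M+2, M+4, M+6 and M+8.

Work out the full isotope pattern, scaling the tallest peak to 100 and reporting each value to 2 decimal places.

Element Bq pattern (n=2): 0.39958834 : 0.46508333 : 0.13532834
Silver pattern (n=2): 0.26873856 : 0.49932288 : 0.23193856
Convolve the two distributions (both contribute in 2-u steps):
  M: 0.39958834×0.26873856 = 0.107385
  M+2: 0.39958834×0.49932288 + 0.46508333×0.26873856 = 0.324509
  M+4: 0.39958834×0.23193856 + 0.46508333×0.49932288 + 0.13532834×0.26873856 = 0.361275
  M+6: 0.46508333×0.23193856 + 0.13532834×0.49932288 = 0.175443
  M+8: 0.13532834×0.23193856 = 0.031388
Scale to base peak (0.361275) = 100: 29.72 : 89.82 : 100.00 : 48.56 : 8.69

29.72 : 89.82 : 100.00 : 48.56 : 8.69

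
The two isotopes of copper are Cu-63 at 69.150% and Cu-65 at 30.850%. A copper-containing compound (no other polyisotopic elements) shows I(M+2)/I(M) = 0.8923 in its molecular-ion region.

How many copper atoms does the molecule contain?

2

The M+2/M ratio from n Cu atoms is n · q/p = n · 0.30850/0.69150.
n = 0.8923 × 0.69150/0.30850 = 2.00 ≈ 2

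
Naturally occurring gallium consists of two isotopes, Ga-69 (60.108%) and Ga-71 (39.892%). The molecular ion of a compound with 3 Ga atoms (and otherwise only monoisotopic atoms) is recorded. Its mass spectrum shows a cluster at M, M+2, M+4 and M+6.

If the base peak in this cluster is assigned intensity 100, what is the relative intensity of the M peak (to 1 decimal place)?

Term probabilities: M 0.2172, M+2 0.4324, M+4 0.2870, M+6 0.0635. Base peak = M+2.
P(M+2) = C(3,1) × 0.60108^2 × 0.39892^1 = 3 × 0.36129717 × 0.39892 = 0.432386 (base)
P(M) = C(3,0) × 0.60108^3 × 0.39892^0 = 1 × 0.2171685 × 1.0000 = 0.217169
Relative intensity = 0.217169 / 0.432386 × 100 = 50.2

50.2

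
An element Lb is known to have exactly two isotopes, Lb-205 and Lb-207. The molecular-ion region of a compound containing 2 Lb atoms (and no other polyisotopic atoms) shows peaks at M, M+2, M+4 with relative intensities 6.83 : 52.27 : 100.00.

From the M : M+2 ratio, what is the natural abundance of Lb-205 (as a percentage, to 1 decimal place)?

Let p = fractional abundance of Lb-205. I(M+2)/I(M) = [C(2,1)·p^1·(1−p)] / p^2 = 2·(1−p)/p = 52.27/6.83 = 7.6530
(1−p)/p = 7.6530/2 = 3.8265  ⇒  p = 1/(1 + 3.8265) = 0.2072
Lb-205: 20.7%, Lb-207: 79.3%.

20.7%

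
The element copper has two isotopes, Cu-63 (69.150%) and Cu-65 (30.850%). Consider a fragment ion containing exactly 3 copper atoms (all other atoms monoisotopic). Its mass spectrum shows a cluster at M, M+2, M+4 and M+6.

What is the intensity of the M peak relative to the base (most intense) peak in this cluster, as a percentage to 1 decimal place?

74.7%

Binomial terms of (0.69150 + 0.30850)^3: M 0.3307, M+2 0.4425, M+4 0.1974, M+6 0.0294 → M+2 is the base peak.
P(M+2) = C(3,1) × 0.69150^2 × 0.30850^1 = 3 × 0.47817225 × 0.3085 = 0.442548 (base)
P(M) = C(3,0) × 0.69150^3 × 0.30850^0 = 1 × 0.33065611 × 1.0000 = 0.330656
Relative intensity = 0.330656 / 0.442548 × 100 = 74.7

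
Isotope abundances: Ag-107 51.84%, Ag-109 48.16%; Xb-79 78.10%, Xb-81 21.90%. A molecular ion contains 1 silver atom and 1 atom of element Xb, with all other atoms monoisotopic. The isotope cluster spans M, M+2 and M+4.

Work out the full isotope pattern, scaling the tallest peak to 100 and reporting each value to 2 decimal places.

82.68 : 100.00 : 21.54

Silver pattern (n=1): 0.5184 : 0.4816
Element Xb pattern (n=1): 0.7810 : 0.2190
Convolve the two distributions (both contribute in 2-u steps):
  M: 0.5184×0.7810 = 0.404870
  M+2: 0.5184×0.2190 + 0.4816×0.7810 = 0.489659
  M+4: 0.4816×0.2190 = 0.105470
Scale to base peak (0.489659) = 100: 82.68 : 100.00 : 21.54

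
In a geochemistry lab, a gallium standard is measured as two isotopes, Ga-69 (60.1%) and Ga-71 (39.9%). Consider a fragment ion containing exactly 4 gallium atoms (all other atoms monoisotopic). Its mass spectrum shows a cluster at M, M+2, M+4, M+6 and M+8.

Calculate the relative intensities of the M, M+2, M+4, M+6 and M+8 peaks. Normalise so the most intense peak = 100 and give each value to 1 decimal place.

37.7 : 100.0 : 99.6 : 44.1 : 7.3

Expanding (0.601 + 0.399)^4:
P(M) = 0.601^4 = 0.130466
P(M+2) = 4 × 0.601^3 × 0.399^1 = 0.346463
P(M+4) = 6 × 0.601^2 × 0.399^2 = 0.345021
P(M+6) = 4 × 0.601^1 × 0.399^3 = 0.152705
P(M+8) = 0.399^4 = 0.025345
The M+2 peak is largest (0.346463); scaling to 100 gives 37.7 : 100.0 : 99.6 : 44.1 : 7.3.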